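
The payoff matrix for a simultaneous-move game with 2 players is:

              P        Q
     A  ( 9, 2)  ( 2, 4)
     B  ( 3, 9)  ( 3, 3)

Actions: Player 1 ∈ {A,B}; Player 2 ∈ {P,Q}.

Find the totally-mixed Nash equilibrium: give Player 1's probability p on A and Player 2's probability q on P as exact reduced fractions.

P1 indiff ⇒ q·9+(1-q)·2 = q·3+(1-q)·3 ⇒ q(6) = (1-q)(1) ⇒ q = 1/7
P2 indiff ⇒ p·2+(1-p)·9 = p·4+(1-p)·3 ⇒ p(-2) = (1-p)(-6) ⇒ p = 3/4

(p,q) = (3/4, 1/7)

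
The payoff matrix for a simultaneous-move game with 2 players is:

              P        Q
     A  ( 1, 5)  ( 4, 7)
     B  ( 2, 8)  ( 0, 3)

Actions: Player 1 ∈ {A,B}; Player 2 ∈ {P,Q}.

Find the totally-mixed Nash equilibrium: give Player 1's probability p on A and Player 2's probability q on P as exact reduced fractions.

p=5/7, q=4/5

P1 indiff ⇒ q·1+(1-q)·4 = q·2+(1-q)·0 ⇒ q(-1) = (1-q)(-4) ⇒ q = 4/5
P2 indiff ⇒ p·5+(1-p)·8 = p·7+(1-p)·3 ⇒ p(-2) = (1-p)(-5) ⇒ p = 5/7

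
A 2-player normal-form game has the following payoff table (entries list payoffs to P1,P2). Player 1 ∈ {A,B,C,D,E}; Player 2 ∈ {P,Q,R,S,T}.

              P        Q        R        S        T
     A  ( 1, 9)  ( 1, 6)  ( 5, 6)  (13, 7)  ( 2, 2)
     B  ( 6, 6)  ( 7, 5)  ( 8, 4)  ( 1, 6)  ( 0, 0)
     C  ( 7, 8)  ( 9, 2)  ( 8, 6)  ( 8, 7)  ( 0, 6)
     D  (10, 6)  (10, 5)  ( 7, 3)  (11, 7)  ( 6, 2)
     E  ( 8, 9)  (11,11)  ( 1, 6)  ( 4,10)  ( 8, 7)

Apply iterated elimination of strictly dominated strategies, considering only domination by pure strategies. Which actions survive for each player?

P2 drop R (P beats it: A:9>6 B:6>4 C:8>6 D:6>3 E:9>6)
P1 drop B (D beats it: P:10>6 Q:10>7 S:11>1 T:6>0)
P1 drop C (D beats it: P:10>7 Q:10>9 S:11>8 T:6>0)
P2 drop T (P beats it: A:9>2 D:6>2 E:9>7)
P1→{A,D,E} P2→{P,Q,S}

IESDS → P1:{A,D,E} P2:{P,Q,S}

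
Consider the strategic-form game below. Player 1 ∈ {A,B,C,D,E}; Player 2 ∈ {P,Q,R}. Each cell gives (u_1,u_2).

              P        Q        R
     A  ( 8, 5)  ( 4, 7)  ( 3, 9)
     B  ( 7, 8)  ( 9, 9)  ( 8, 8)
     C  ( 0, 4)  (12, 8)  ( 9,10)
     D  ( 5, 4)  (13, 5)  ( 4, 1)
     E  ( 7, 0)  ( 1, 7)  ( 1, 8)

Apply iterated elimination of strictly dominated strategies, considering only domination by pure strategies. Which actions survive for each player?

IESDS → P1:{C,D} P2:{Q,R}

P1 drop E (A beats it: P:8>7 Q:4>1 R:3>1)
P2 drop P (Q beats it: A:7>5 B:9>8 C:8>4 D:5>4)
P1 drop A (B beats it: Q:9>4 R:8>3)
P1 drop B (C beats it: Q:12>9 R:9>8)
P1→{C,D} P2→{Q,R}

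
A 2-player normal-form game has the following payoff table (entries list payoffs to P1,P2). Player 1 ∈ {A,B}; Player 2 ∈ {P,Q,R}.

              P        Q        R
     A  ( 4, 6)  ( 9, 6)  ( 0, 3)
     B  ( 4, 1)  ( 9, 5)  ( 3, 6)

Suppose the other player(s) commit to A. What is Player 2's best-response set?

argmax u_2 = {P,Q}

u_2(P vs A) = 6
u_2(Q vs A) = 6
u_2(R vs A) = 3
max payoff 6 at {P,Q}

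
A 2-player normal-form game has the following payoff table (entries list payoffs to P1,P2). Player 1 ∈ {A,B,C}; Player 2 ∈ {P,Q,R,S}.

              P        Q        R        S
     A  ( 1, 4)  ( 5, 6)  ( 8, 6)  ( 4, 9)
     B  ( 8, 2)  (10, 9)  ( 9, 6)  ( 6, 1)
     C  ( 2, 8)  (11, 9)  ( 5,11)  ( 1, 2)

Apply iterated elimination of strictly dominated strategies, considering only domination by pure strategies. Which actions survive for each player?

IESDS → P1:{B,C} P2:{Q,R}

P1 drop A (B beats it: P:8>1 Q:10>5 R:9>8 S:6>4)
P2 drop P (Q beats it: B:9>2 C:9>8)
P2 drop S (Q beats it: B:9>1 C:9>2)
P1→{B,C} P2→{Q,R}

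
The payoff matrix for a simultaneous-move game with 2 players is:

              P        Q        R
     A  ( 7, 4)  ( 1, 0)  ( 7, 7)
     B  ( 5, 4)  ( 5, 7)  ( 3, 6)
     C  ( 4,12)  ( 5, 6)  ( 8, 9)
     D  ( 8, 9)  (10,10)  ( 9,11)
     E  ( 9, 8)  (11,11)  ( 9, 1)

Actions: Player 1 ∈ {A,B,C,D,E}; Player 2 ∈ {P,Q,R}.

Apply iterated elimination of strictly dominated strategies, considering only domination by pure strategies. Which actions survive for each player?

P1 drop A (D beats it: P:8>7 Q:10>1 R:9>7)
P1 drop B (D beats it: P:8>5 Q:10>5 R:9>3)
P1 drop C (D beats it: P:8>4 Q:10>5 R:9>8)
P2 drop P (Q beats it: D:10>9 E:11>8)
P1→{D,E} P2→{Q,R}

Remaining: P1:{D,E} P2:{Q,R}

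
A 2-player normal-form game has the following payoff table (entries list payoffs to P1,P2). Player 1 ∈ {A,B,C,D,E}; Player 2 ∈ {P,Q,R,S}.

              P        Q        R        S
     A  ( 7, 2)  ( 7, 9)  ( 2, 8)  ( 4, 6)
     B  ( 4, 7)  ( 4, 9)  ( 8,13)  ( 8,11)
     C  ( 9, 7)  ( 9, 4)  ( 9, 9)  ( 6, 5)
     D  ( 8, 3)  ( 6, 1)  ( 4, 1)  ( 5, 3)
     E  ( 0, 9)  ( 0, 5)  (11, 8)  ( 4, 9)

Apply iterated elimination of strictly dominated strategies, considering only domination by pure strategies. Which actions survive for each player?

P1 drop A (C beats it: P:9>7 Q:9>7 R:9>2 S:6>4)
P1 drop D (C beats it: P:9>8 Q:9>6 R:9>4 S:6>5)
P2 drop Q (R beats it: B:13>9 C:9>4 E:8>5)
P1→{B,C,E} P2→{P,R,S}

IESDS → P1:{B,C,E} P2:{P,R,S}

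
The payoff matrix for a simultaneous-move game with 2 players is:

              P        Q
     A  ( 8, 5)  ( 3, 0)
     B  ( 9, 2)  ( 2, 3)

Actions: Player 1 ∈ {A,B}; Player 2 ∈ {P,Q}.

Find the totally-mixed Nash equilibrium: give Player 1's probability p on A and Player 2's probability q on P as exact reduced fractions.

P1 mixes 1/6 on A; P2 mixes 1/2 on P

P1 indiff ⇒ q·8+(1-q)·3 = q·9+(1-q)·2 ⇒ q(-1) = (1-q)(-1) ⇒ q = 1/2
P2 indiff ⇒ p·5+(1-p)·2 = p·0+(1-p)·3 ⇒ p(5) = (1-p)(1) ⇒ p = 1/6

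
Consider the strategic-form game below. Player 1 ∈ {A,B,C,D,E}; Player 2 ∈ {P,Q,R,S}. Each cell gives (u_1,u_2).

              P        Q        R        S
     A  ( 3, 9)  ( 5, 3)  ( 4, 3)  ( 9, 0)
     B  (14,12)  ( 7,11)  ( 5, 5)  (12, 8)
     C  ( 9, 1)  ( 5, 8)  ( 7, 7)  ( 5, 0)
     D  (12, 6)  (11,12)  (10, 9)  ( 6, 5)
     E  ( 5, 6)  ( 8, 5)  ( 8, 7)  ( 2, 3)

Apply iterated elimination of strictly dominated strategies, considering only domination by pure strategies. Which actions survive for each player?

IESDS → P1:{B,D} P2:{P,Q}

P1 drop A (B beats it: P:14>3 Q:7>5 R:5>4 S:12>9)
P1 drop C (D beats it: P:12>9 Q:11>5 R:10>7 S:6>5)
P1 drop E (D beats it: P:12>5 Q:11>8 R:10>8 S:6>2)
P2 drop R (Q beats it: B:11>5 D:12>9)
P2 drop S (P beats it: B:12>8 D:6>5)
P1→{B,D} P2→{P,Q}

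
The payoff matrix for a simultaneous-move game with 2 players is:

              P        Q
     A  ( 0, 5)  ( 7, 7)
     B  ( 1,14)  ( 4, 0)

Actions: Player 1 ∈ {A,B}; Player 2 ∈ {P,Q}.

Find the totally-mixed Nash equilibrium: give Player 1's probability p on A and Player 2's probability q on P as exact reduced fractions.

(p,q) = (7/8, 3/4)

P1 indiff ⇒ q·0+(1-q)·7 = q·1+(1-q)·4 ⇒ q(-1) = (1-q)(-3) ⇒ q = 3/4
P2 indiff ⇒ p·5+(1-p)·14 = p·7+(1-p)·0 ⇒ p(-2) = (1-p)(-14) ⇒ p = 7/8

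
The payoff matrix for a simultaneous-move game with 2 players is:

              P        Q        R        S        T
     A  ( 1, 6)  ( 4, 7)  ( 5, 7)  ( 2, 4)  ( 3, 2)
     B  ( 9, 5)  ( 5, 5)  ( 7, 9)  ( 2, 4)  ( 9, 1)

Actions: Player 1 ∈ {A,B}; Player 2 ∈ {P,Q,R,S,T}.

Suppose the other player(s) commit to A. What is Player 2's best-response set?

argmax u_2 = {Q,R}

u_2(P vs A) = 6
u_2(Q vs A) = 7
u_2(R vs A) = 7
u_2(S vs A) = 4
u_2(T vs A) = 2
max payoff 7 at {Q,R}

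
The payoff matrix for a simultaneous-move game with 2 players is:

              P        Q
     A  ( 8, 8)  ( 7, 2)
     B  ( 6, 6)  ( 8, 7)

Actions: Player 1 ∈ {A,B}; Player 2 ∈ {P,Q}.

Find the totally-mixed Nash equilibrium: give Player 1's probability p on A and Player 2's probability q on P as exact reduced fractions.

P1 indiff ⇒ q·8+(1-q)·7 = q·6+(1-q)·8 ⇒ q(2) = (1-q)(1) ⇒ q = 1/3
P2 indiff ⇒ p·8+(1-p)·6 = p·2+(1-p)·7 ⇒ p(6) = (1-p)(1) ⇒ p = 1/7

(p,q) = (1/7, 1/3)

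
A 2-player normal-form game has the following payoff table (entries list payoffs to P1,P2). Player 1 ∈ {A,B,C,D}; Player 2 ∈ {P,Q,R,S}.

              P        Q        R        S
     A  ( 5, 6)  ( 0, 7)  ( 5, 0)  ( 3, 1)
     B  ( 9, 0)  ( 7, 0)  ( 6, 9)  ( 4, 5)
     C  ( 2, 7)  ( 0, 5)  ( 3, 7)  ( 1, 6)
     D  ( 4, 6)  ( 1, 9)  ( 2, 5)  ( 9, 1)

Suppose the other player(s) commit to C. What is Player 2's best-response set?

argmax u_2 = {P,R}

u_2(P vs C) = 7
u_2(Q vs C) = 5
u_2(R vs C) = 7
u_2(S vs C) = 6
max payoff 7 at {P,R}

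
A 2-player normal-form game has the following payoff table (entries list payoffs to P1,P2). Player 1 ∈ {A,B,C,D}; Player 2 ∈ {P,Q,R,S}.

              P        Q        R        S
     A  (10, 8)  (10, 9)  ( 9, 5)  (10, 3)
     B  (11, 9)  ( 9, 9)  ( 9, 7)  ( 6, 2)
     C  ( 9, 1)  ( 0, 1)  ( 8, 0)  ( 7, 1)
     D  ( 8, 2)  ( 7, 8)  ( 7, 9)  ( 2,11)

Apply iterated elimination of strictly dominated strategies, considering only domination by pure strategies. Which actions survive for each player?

Survivors P1:{A,B} P2:{P,Q}

P1 drop C (A beats it: P:10>9 Q:10>0 R:9>8 S:10>7)
P1 drop D (A beats it: P:10>8 Q:10>7 R:9>7 S:10>2)
P2 drop R (P beats it: A:8>5 B:9>7)
P2 drop S (P beats it: A:8>3 B:9>2)
P1→{A,B} P2→{P,Q}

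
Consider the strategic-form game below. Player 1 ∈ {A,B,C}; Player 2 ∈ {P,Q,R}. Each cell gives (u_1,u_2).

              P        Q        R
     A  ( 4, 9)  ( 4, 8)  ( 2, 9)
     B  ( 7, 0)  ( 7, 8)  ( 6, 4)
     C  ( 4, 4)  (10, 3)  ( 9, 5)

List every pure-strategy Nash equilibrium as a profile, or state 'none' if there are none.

(A,P): not NE [P1→B gives 7>4]
(A,Q): not NE [P1→C gives 10>4; P2→R gives 9>8]
(A,R): not NE [P1→C gives 9>2]
(B,P): not NE [P2→Q gives 8>0]
(B,Q): not NE [P1→C gives 10>7]
(B,R): not NE [P1→C gives 9>6; P2→Q gives 8>4]
(C,P): not NE [P1→B gives 7>4; P2→R gives 5>4]
(C,Q): not NE [P2→R gives 5>3]
(C,R): NE

PSNE = {(C,R)}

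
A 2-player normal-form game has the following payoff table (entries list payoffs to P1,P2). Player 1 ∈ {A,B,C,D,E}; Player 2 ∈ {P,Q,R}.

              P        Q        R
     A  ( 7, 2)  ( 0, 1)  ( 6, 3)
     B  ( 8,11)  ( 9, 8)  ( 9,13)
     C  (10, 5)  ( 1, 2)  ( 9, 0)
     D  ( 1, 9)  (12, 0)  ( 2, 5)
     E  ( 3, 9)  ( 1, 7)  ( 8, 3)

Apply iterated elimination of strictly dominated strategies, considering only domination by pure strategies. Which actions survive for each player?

Remaining: P1:{B,C} P2:{P,R}

P1 drop A (B beats it: P:8>7 Q:9>0 R:9>6)
P1 drop E (B beats it: P:8>3 Q:9>1 R:9>8)
P2 drop Q (P beats it: B:11>8 C:5>2 D:9>0)
P1 drop D (B beats it: P:8>1 R:9>2)
P1→{B,C} P2→{P,R}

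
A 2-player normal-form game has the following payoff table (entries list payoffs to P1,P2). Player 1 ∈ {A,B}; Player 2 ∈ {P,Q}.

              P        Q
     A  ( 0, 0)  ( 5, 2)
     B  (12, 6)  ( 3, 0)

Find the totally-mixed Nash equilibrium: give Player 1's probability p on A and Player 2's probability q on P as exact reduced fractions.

P1 indiff ⇒ q·0+(1-q)·5 = q·12+(1-q)·3 ⇒ q(-12) = (1-q)(-2) ⇒ q = 1/7
P2 indiff ⇒ p·0+(1-p)·6 = p·2+(1-p)·0 ⇒ p(-2) = (1-p)(-6) ⇒ p = 3/4

P1 mixes 3/4 on A; P2 mixes 1/7 on P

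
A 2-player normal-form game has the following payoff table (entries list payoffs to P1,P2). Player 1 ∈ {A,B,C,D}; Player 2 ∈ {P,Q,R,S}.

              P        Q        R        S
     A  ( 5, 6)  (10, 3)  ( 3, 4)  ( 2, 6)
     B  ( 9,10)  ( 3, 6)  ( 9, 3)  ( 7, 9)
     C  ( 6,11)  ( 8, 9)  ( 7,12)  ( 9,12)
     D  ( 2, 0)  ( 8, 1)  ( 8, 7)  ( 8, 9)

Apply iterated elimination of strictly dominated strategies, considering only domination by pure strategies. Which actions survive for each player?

P2 drop Q (S beats it: A:6>3 B:9>6 C:12>9 D:9>1)
P1 drop A (B beats it: P:9>5 R:9>3 S:7>2)
P1→{B,C,D} P2→{P,R,S}

IESDS → P1:{B,C,D} P2:{P,R,S}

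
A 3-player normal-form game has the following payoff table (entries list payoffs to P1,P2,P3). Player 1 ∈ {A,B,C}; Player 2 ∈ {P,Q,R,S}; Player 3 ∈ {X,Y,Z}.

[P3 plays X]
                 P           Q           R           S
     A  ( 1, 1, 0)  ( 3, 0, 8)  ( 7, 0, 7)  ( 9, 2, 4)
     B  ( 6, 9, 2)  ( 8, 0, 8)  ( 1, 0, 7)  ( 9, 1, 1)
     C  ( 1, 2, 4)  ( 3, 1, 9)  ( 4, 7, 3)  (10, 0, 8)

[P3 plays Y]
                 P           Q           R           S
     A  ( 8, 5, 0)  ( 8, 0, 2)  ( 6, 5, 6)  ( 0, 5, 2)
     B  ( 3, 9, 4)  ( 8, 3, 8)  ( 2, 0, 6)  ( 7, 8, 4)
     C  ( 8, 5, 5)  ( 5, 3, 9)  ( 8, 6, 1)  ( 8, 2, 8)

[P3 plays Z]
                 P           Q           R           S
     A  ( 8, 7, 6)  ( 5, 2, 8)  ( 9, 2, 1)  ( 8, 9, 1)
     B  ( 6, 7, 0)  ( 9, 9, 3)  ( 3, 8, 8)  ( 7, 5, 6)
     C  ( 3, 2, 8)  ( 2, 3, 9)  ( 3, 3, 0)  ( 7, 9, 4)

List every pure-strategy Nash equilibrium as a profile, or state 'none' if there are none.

(A,P,X): not NE [P1→B gives 6>1; P2→S gives 2>1; P3→Z gives 6>0]
(A,P,Y): not NE [P3→Z gives 6>0]
(A,P,Z): not NE [P2→S gives 9>7]
(A,Q,X): not NE [P1→B gives 8>3; P2→S gives 2>0]
(A,Q,Y): not NE [P2→S gives 5>0; P3→Z gives 8>2]
(A,Q,Z): not NE [P1→B gives 9>5; P2→S gives 9>2]
(A,R,X): not NE [P2→S gives 2>0]
(A,R,Y): not NE [P1→C gives 8>6; P3→X gives 7>6]
(A,R,Z): not NE [P2→S gives 9>2; P3→X gives 7>1]
(A,S,X): not NE [P1→C gives 10>9]
(A,S,Y): not NE [P1→C gives 8>0; P3→X gives 4>2]
(A,S,Z): not NE [P3→X gives 4>1]
(B,P,X): not NE [P3→Y gives 4>2]
(B,P,Y): not NE [P1→C gives 8>3]
(B,P,Z): not NE [P1→A gives 8>6; P2→Q gives 9>7; P3→Y gives 4>0]
(B,Q,X): not NE [P2→P gives 9>0]
(B,Q,Y): not NE [P2→P gives 9>3]
(B,Q,Z): not NE [P3→Y gives 8>3]
(B,R,X): not NE [P1→A gives 7>1; P2→P gives 9>0; P3→Z gives 8>7]
(B,R,Y): not NE [P1→C gives 8>2; P2→P gives 9>0; P3→Z gives 8>6]
(B,R,Z): not NE [P1→A gives 9>3; P2→Q gives 9>8]
(B,S,X): not NE [P1→C gives 10>9; P2→P gives 9>1; P3→Z gives 6>1]
(B,S,Y): not NE [P1→C gives 8>7; P2→P gives 9>8; P3→Z gives 6>4]
(B,S,Z): not NE [P1→A gives 8>7; P2→Q gives 9>5]
(C,P,X): not NE [P1→B gives 6>1; P2→R gives 7>2; P3→Z gives 8>4]
(C,P,Y): not NE [P2→R gives 6>5; P3→Z gives 8>5]
(C,P,Z): not NE [P1→A gives 8>3; P2→S gives 9>2]
(C,Q,X): not NE [P1→B gives 8>3; P2→R gives 7>1]
(C,Q,Y): not NE [P1→B gives 8>5; P2→R gives 6>3]
(C,Q,Z): not NE [P1→B gives 9>2; P2→S gives 9>3]
(C,R,X): not NE [P1→A gives 7>4]
(C,R,Y): not NE [P3→X gives 3>1]
(C,R,Z): not NE [P1→A gives 9>3; P2→S gives 9>3; P3→X gives 3>0]
(C,S,X): not NE [P2→R gives 7>0]
(C,S,Y): not NE [P2→R gives 6>2]
(C,S,Z): not NE [P1→A gives 8>7; P3→Y gives 8>4]

PSNE: ∅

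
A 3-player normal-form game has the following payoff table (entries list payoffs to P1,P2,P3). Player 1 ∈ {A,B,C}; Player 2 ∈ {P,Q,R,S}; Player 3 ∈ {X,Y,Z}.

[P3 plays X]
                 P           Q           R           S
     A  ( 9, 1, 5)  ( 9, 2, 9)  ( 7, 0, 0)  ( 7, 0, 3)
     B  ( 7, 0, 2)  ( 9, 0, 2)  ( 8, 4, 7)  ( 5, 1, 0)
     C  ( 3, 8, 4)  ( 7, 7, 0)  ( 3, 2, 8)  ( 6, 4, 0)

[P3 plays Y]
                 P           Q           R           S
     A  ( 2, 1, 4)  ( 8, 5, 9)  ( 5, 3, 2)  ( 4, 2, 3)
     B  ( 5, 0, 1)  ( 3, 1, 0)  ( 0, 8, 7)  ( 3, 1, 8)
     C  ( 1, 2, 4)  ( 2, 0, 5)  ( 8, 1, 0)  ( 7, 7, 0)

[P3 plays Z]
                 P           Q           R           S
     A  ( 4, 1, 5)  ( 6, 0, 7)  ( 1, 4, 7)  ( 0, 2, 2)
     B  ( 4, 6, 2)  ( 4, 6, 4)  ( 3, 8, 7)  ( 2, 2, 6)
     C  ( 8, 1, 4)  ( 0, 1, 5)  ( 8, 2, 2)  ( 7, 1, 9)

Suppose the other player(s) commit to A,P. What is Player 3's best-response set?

u_3(X vs A,P) = 5
u_3(Y vs A,P) = 4
u_3(Z vs A,P) = 5
max payoff 5 at {X,Z}

argmax u_3 = {X,Z}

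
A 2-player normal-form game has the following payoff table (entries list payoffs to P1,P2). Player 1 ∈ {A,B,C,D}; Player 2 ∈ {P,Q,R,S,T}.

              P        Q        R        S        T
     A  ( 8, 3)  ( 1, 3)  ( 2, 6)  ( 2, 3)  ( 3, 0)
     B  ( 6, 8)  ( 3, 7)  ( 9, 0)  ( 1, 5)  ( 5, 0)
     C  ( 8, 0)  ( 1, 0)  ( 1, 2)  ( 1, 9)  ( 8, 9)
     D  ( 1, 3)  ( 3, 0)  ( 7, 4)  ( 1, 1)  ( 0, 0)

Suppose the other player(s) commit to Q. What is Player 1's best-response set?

u_1(A vs Q) = 1
u_1(B vs Q) = 3
u_1(C vs Q) = 1
u_1(D vs Q) = 3
max payoff 3 at {B,D}

P1 best: {B,D}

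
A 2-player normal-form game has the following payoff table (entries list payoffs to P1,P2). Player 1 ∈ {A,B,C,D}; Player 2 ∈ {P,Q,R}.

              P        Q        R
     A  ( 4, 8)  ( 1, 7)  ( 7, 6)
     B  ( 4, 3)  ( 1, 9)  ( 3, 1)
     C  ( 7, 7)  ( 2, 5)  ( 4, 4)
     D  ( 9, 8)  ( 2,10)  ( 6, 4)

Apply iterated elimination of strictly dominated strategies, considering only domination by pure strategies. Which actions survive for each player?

P1 drop B (C beats it: P:7>4 Q:2>1 R:4>3)
P2 drop R (P beats it: A:8>6 C:7>4 D:8>4)
P1 drop A (C beats it: P:7>4 Q:2>1)
P1→{C,D} P2→{P,Q}

Survivors P1:{C,D} P2:{P,Q}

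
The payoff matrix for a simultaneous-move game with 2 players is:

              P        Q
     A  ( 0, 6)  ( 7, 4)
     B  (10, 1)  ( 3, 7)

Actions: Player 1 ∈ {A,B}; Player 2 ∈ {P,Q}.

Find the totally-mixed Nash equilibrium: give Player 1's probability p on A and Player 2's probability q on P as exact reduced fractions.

P1 indiff ⇒ q·0+(1-q)·7 = q·10+(1-q)·3 ⇒ q(-10) = (1-q)(-4) ⇒ q = 2/7
P2 indiff ⇒ p·6+(1-p)·1 = p·4+(1-p)·7 ⇒ p(2) = (1-p)(6) ⇒ p = 3/4

(p,q) = (3/4, 2/7)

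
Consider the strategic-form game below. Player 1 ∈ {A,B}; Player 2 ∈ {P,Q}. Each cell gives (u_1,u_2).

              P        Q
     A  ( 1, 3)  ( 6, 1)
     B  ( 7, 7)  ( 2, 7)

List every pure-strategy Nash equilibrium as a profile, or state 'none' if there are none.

(A,P): not NE [P1→B gives 7>1]
(A,Q): not NE [P2→P gives 3>1]
(B,P): NE
(B,Q): not NE [P1→A gives 6>2]

NE set: (B,P)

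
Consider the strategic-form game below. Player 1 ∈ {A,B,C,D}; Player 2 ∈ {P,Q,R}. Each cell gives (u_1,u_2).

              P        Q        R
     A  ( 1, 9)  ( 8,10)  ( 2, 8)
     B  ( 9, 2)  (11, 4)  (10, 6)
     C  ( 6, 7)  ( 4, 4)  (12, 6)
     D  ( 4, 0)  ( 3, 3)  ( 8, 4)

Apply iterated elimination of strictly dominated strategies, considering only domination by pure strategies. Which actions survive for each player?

P1 drop A (B beats it: P:9>1 Q:11>8 R:10>2)
P1 drop D (B beats it: P:9>4 Q:11>3 R:10>8)
P2 drop Q (R beats it: B:6>4 C:6>4)
P1→{B,C} P2→{P,R}

IESDS → P1:{B,C} P2:{P,R}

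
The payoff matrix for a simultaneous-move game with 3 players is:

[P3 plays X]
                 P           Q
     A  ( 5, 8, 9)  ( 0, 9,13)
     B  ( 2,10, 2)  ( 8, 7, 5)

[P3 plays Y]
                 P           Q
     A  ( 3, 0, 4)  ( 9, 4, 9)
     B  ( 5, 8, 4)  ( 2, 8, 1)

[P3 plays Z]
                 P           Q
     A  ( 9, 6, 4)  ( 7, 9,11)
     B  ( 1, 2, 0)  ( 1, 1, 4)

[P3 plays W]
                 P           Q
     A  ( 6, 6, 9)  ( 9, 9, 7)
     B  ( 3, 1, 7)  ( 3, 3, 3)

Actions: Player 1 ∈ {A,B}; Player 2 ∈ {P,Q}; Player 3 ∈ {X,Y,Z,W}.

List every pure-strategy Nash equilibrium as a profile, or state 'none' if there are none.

(A,P,X): not NE [P2→Q gives 9>8]
(A,P,Y): not NE [P1→B gives 5>3; P2→Q gives 4>0; P3→W gives 9>4]
(A,P,Z): not NE [P2→Q gives 9>6; P3→W gives 9>4]
(A,P,W): not NE [P2→Q gives 9>6]
(A,Q,X): not NE [P1→B gives 8>0]
(A,Q,Y): not NE [P3→X gives 13>9]
(A,Q,Z): not NE [P3→X gives 13>11]
(A,Q,W): not NE [P3→X gives 13>7]
(B,P,X): not NE [P1→A gives 5>2; P3→W gives 7>2]
(B,P,Y): not NE [P3→W gives 7>4]
(B,P,Z): not NE [P1→A gives 9>1; P3→W gives 7>0]
(B,P,W): not NE [P1→A gives 6>3; P2→Q gives 3>1]
(B,Q,X): not NE [P2→P gives 10>7]
(B,Q,Y): not NE [P1→A gives 9>2; P3→X gives 5>1]
(B,Q,Z): not NE [P1→A gives 7>1; P2→P gives 2>1; P3→X gives 5>4]
(B,Q,W): not NE [P1→A gives 9>3; P3→X gives 5>3]

Equilibria: none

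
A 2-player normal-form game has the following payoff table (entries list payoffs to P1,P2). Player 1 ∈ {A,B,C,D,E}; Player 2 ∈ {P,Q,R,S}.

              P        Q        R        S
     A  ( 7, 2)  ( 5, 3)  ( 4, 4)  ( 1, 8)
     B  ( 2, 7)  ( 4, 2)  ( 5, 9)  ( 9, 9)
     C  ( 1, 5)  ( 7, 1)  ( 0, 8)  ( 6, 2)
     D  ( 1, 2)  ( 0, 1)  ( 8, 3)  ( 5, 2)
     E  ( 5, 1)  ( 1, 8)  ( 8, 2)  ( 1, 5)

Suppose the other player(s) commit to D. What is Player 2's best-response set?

u_2(P vs D) = 2
u_2(Q vs D) = 1
u_2(R vs D) = 3
u_2(S vs D) = 2
max payoff 3 at {R}

P2 best: {R}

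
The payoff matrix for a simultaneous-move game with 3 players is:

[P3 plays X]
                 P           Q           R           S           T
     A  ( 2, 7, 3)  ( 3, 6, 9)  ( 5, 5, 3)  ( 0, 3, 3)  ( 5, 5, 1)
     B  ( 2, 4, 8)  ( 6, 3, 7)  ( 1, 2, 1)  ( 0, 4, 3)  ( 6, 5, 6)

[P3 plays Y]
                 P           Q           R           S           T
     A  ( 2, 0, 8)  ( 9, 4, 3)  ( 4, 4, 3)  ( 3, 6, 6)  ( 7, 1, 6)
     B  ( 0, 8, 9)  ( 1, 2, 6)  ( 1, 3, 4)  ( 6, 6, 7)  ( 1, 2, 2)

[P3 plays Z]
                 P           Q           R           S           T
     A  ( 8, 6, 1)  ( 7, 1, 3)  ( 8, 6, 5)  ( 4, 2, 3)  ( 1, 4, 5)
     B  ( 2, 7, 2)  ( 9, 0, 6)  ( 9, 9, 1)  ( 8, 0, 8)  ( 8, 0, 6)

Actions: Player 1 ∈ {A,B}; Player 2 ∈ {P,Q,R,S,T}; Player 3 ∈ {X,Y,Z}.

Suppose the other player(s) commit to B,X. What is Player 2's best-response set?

u_2(P vs B,X) = 4
u_2(Q vs B,X) = 3
u_2(R vs B,X) = 2
u_2(S vs B,X) = 4
u_2(T vs B,X) = 5
max payoff 5 at {T}

argmax u_2 = {T}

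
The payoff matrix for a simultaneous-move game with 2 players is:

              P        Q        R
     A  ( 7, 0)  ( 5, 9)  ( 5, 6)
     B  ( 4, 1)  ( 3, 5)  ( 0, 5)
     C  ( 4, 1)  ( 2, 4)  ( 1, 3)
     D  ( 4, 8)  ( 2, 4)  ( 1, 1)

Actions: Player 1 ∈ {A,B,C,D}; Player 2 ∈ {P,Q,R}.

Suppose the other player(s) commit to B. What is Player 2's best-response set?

argmax u_2 = {Q,R}

u_2(P vs B) = 1
u_2(Q vs B) = 5
u_2(R vs B) = 5
max payoff 5 at {Q,R}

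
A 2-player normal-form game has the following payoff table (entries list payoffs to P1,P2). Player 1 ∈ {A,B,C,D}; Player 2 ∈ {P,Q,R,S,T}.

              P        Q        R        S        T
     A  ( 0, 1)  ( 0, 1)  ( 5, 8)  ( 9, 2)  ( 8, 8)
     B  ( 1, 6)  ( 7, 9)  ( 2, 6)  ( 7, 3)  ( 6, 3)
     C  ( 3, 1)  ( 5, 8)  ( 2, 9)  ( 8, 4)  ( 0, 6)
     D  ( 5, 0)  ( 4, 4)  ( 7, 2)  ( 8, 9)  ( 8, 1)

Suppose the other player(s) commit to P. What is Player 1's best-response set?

BR_1 = {D}

u_1(A vs P) = 0
u_1(B vs P) = 1
u_1(C vs P) = 3
u_1(D vs P) = 5
max payoff 5 at {D}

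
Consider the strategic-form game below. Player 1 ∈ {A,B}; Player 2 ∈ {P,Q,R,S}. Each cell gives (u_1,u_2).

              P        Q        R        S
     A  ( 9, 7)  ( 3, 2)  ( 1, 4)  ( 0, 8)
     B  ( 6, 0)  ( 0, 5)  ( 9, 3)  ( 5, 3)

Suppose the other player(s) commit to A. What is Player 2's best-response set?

P2 best: {S}

u_2(P vs A) = 7
u_2(Q vs A) = 2
u_2(R vs A) = 4
u_2(S vs A) = 8
max payoff 8 at {S}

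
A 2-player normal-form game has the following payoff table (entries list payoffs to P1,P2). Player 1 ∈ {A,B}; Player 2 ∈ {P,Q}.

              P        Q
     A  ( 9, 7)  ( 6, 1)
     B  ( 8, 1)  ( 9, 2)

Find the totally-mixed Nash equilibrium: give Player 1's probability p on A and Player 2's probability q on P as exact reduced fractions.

(p,q) = (1/7, 3/4)

P1 indiff ⇒ q·9+(1-q)·6 = q·8+(1-q)·9 ⇒ q(1) = (1-q)(3) ⇒ q = 3/4
P2 indiff ⇒ p·7+(1-p)·1 = p·1+(1-p)·2 ⇒ p(6) = (1-p)(1) ⇒ p = 1/7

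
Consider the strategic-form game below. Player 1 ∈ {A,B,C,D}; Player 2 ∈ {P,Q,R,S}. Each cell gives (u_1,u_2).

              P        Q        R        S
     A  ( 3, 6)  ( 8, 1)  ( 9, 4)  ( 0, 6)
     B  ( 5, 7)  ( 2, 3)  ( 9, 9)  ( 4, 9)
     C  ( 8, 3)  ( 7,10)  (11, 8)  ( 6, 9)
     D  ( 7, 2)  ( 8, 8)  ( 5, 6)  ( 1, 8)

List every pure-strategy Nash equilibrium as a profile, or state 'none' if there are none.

(A,P): not NE [P1→C gives 8>3]
(A,Q): not NE [P2→S gives 6>1]
(A,R): not NE [P1→C gives 11>9; P2→S gives 6>4]
(A,S): not NE [P1→C gives 6>0]
(B,P): not NE [P1→C gives 8>5; P2→S gives 9>7]
(B,Q): not NE [P1→D gives 8>2; P2→S gives 9>3]
(B,R): not NE [P1→C gives 11>9]
(B,S): not NE [P1→C gives 6>4]
(C,P): not NE [P2→Q gives 10>3]
(C,Q): not NE [P1→D gives 8>7]
(C,R): not NE [P2→Q gives 10>8]
(C,S): not NE [P2→Q gives 10>9]
(D,P): not NE [P1→C gives 8>7; P2→S gives 8>2]
(D,Q): NE
(D,R): not NE [P1→C gives 11>5; P2→S gives 8>6]
(D,S): not NE [P1→C gives 6>1]

NE set: (D,Q)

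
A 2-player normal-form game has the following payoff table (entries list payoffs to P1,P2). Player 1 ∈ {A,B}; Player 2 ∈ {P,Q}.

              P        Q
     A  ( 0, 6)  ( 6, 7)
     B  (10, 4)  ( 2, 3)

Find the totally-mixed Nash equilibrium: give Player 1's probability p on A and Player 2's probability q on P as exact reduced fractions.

p=1/2, q=2/7

P1 indiff ⇒ q·0+(1-q)·6 = q·10+(1-q)·2 ⇒ q(-10) = (1-q)(-4) ⇒ q = 2/7
P2 indiff ⇒ p·6+(1-p)·4 = p·7+(1-p)·3 ⇒ p(-1) = (1-p)(-1) ⇒ p = 1/2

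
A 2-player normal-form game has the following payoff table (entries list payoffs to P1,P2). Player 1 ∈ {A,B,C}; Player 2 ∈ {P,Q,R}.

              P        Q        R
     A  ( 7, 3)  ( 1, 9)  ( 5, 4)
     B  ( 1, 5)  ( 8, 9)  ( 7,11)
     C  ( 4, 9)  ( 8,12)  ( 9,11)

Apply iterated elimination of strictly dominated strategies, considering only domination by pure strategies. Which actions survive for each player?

P2 drop P (Q beats it: A:9>3 B:9>5 C:12>9)
P1 drop A (B beats it: Q:8>1 R:7>5)
P1→{B,C} P2→{Q,R}

Survivors P1:{B,C} P2:{Q,R}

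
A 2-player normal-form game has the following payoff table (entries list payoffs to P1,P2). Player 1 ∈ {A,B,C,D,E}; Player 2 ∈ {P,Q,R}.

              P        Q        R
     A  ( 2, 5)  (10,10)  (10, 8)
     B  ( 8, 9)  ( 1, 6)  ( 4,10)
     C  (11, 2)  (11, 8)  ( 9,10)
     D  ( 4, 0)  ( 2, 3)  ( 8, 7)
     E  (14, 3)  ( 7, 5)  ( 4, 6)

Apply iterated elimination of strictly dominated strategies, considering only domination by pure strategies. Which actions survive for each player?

P1 drop B (C beats it: P:11>8 Q:11>1 R:9>4)
P1 drop D (C beats it: P:11>4 Q:11>2 R:9>8)
P2 drop P (Q beats it: A:10>5 C:8>2 E:5>3)
P1 drop E (A beats it: Q:10>7 R:10>4)
P1→{A,C} P2→{Q,R}

Remaining: P1:{A,C} P2:{Q,R}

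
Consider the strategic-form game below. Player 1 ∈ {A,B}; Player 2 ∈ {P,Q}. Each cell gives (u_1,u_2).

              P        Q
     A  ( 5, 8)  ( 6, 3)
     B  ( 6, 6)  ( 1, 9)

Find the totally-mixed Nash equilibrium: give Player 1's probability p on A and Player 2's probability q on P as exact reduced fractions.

(p,q) = (3/8, 5/6)

P1 indiff ⇒ q·5+(1-q)·6 = q·6+(1-q)·1 ⇒ q(-1) = (1-q)(-5) ⇒ q = 5/6
P2 indiff ⇒ p·8+(1-p)·6 = p·3+(1-p)·9 ⇒ p(5) = (1-p)(3) ⇒ p = 3/8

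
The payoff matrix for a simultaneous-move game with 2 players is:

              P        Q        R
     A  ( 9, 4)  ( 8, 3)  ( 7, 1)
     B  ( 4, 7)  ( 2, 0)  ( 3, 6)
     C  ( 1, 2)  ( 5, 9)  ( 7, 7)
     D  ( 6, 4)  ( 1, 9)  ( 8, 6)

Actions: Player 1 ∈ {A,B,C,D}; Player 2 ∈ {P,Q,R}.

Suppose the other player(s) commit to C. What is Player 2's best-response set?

u_2(P vs C) = 2
u_2(Q vs C) = 9
u_2(R vs C) = 7
max payoff 9 at {Q}

P2 best: {Q}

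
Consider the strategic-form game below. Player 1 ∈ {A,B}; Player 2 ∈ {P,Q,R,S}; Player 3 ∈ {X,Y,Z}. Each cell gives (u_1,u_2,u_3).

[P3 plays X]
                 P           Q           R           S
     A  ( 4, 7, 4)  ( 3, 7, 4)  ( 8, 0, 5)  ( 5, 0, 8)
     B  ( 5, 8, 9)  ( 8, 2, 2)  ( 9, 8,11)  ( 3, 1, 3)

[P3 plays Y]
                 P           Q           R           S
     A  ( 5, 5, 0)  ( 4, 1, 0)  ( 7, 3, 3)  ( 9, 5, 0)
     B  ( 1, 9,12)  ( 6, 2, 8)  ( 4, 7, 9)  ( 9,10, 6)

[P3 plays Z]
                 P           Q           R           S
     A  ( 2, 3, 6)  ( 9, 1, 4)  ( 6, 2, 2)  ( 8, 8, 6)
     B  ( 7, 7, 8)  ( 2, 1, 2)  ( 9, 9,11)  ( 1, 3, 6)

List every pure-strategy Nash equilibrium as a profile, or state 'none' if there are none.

(A,P,X): not NE [P1→B gives 5>4; P3→Z gives 6>4]
(A,P,Y): not NE [P3→Z gives 6>0]
(A,P,Z): not NE [P1→B gives 7>2; P2→S gives 8>3]
(A,Q,X): not NE [P1→B gives 8>3]
(A,Q,Y): not NE [P1→B gives 6>4; P2→S gives 5>1; P3→Z gives 4>0]
(A,Q,Z): not NE [P2→S gives 8>1]
(A,R,X): not NE [P1→B gives 9>8; P2→Q gives 7>0]
(A,R,Y): not NE [P2→S gives 5>3; P3→X gives 5>3]
(A,R,Z): not NE [P1→B gives 9>6; P2→S gives 8>2; P3→X gives 5>2]
(A,S,X): not NE [P2→Q gives 7>0]
(A,S,Y): not NE [P3→X gives 8>0]
(A,S,Z): not NE [P3→X gives 8>6]
(B,P,X): not NE [P3→Y gives 12>9]
(B,P,Y): not NE [P1→A gives 5>1; P2→S gives 10>9]
(B,P,Z): not NE [P2→R gives 9>7; P3→Y gives 12>8]
(B,Q,X): not NE [P2→R gives 8>2; P3→Y gives 8>2]
(B,Q,Y): not NE [P2→S gives 10>2]
(B,Q,Z): not NE [P1→A gives 9>2; P2→R gives 9>1; P3→Y gives 8>2]
(B,R,X): NE
(B,R,Y): not NE [P1→A gives 7>4; P2→S gives 10>7; P3→Z gives 11>9]
(B,R,Z): NE
(B,S,X): not NE [P1→A gives 5>3; P2→R gives 8>1; P3→Z gives 6>3]
(B,S,Y): NE
(B,S,Z): not NE [P1→A gives 8>1; P2→R gives 9>3]

NE set: (B,R,X), (B,R,Z), (B,S,Y)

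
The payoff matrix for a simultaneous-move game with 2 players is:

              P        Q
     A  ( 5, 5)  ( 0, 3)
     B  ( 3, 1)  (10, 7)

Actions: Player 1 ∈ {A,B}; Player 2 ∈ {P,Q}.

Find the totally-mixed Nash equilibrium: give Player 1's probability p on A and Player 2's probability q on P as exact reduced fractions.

(p,q) = (3/4, 5/6)

P1 indiff ⇒ q·5+(1-q)·0 = q·3+(1-q)·10 ⇒ q(2) = (1-q)(10) ⇒ q = 5/6
P2 indiff ⇒ p·5+(1-p)·1 = p·3+(1-p)·7 ⇒ p(2) = (1-p)(6) ⇒ p = 3/4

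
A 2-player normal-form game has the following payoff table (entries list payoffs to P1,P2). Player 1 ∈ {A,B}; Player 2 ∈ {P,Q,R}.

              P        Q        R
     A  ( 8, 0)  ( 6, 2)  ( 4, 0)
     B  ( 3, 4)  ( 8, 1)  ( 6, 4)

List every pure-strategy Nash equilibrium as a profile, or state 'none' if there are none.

PSNE = {(B,R)}

(A,P): not NE [P2→Q gives 2>0]
(A,Q): not NE [P1→B gives 8>6]
(A,R): not NE [P1→B gives 6>4; P2→Q gives 2>0]
(B,P): not NE [P1→A gives 8>3]
(B,Q): not NE [P2→R gives 4>1]
(B,R): NE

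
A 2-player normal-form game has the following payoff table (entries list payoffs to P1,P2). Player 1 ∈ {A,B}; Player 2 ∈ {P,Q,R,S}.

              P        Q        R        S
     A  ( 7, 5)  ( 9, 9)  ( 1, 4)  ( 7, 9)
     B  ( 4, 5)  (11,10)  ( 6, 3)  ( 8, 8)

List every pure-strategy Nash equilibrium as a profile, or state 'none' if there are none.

(A,P): not NE [P2→S gives 9>5]
(A,Q): not NE [P1→B gives 11>9]
(A,R): not NE [P1→B gives 6>1; P2→S gives 9>4]
(A,S): not NE [P1→B gives 8>7]
(B,P): not NE [P1→A gives 7>4; P2→Q gives 10>5]
(B,Q): NE
(B,R): not NE [P2→Q gives 10>3]
(B,S): not NE [P2→Q gives 10>8]

NE set: (B,Q)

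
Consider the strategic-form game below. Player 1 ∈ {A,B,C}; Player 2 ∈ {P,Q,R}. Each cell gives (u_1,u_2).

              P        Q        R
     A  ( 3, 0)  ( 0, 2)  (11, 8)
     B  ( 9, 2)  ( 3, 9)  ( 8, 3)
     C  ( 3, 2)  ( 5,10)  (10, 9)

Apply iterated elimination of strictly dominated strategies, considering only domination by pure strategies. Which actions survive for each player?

P2 drop P (Q beats it: A:2>0 B:9>2 C:10>2)
P1 drop B (C beats it: Q:5>3 R:10>8)
P1→{A,C} P2→{Q,R}

Survivors P1:{A,C} P2:{Q,R}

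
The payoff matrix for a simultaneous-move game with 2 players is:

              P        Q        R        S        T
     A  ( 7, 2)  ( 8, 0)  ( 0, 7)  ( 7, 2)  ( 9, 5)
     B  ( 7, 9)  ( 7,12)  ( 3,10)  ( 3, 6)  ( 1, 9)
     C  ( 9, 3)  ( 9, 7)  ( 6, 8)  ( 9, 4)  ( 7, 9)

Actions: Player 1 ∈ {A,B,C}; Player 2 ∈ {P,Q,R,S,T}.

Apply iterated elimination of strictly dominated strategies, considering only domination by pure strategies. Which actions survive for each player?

P1 drop B (C beats it: P:9>7 Q:9>7 R:6>3 S:9>3 T:7>1)
P2 drop P (R beats it: A:7>2 C:8>3)
P2 drop Q (R beats it: A:7>0 C:8>7)
P2 drop S (R beats it: A:7>2 C:8>4)
P1→{A,C} P2→{R,T}

Survivors P1:{A,C} P2:{R,T}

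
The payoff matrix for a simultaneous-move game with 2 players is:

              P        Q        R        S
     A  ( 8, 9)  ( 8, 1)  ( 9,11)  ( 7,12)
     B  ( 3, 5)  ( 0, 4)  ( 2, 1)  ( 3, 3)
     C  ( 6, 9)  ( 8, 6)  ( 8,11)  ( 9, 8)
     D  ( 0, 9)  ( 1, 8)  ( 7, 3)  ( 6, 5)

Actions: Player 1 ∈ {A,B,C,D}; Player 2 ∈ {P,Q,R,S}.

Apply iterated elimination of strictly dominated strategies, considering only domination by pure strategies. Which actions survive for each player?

IESDS → P1:{A,C} P2:{R,S}

P1 drop B (A beats it: P:8>3 Q:8>0 R:9>2 S:7>3)
P1 drop D (A beats it: P:8>0 Q:8>1 R:9>7 S:7>6)
P2 drop P (R beats it: A:11>9 C:11>9)
P2 drop Q (R beats it: A:11>1 C:11>6)
P1→{A,C} P2→{R,S}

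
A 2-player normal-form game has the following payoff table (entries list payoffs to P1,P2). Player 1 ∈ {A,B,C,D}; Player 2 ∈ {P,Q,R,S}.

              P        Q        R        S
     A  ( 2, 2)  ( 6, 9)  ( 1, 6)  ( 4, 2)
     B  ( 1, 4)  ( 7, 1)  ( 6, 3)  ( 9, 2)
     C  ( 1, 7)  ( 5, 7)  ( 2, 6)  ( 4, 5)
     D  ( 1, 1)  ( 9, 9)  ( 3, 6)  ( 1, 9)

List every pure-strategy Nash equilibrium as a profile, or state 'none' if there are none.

(A,P): not NE [P2→Q gives 9>2]
(A,Q): not NE [P1→D gives 9>6]
(A,R): not NE [P1→B gives 6>1; P2→Q gives 9>6]
(A,S): not NE [P1→B gives 9>4; P2→Q gives 9>2]
(B,P): not NE [P1→A gives 2>1]
(B,Q): not NE [P1→D gives 9>7; P2→P gives 4>1]
(B,R): not NE [P2→P gives 4>3]
(B,S): not NE [P2→P gives 4>2]
(C,P): not NE [P1→A gives 2>1]
(C,Q): not NE [P1→D gives 9>5]
(C,R): not NE [P1→B gives 6>2; P2→Q gives 7>6]
(C,S): not NE [P1→B gives 9>4; P2→Q gives 7>5]
(D,P): not NE [P1→A gives 2>1; P2→S gives 9>1]
(D,Q): NE
(D,R): not NE [P1→B gives 6>3; P2→S gives 9>6]
(D,S): not NE [P1→B gives 9>1]

Nash profiles: (D,Q)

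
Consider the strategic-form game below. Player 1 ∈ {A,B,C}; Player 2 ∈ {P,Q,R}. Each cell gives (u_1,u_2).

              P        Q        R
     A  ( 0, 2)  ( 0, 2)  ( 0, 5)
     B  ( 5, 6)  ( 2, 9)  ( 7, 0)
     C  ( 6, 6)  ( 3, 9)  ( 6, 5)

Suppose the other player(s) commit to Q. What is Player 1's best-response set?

argmax u_1 = {C}

u_1(A vs Q) = 0
u_1(B vs Q) = 2
u_1(C vs Q) = 3
max payoff 3 at {C}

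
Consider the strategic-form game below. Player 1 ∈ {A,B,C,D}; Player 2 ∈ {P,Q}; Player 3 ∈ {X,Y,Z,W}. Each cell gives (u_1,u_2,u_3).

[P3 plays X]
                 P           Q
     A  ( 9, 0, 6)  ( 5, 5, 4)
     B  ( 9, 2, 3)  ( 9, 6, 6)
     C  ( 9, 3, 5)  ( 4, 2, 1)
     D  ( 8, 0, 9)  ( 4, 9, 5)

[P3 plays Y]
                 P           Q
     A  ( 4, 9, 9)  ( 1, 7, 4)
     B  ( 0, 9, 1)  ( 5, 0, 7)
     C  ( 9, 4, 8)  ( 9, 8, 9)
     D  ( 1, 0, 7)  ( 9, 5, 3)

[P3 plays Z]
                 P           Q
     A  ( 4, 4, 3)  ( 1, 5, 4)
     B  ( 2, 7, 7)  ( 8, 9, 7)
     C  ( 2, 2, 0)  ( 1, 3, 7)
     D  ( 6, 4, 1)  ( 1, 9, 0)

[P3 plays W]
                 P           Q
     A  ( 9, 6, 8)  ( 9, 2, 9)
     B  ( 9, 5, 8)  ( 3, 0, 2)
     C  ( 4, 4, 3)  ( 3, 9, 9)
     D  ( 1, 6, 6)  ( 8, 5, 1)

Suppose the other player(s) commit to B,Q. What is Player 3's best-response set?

P3 best: {Y,Z}

u_3(X vs B,Q) = 6
u_3(Y vs B,Q) = 7
u_3(Z vs B,Q) = 7
u_3(W vs B,Q) = 2
max payoff 7 at {Y,Z}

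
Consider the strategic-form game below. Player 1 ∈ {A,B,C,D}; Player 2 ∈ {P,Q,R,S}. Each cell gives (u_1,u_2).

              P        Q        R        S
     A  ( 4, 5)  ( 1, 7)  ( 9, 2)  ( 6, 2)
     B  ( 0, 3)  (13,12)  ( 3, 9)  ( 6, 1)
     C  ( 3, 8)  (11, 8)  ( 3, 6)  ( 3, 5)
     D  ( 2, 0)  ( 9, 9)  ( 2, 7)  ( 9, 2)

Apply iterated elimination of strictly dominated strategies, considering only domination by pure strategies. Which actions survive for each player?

P2 drop R (Q beats it: A:7>2 B:12>9 C:8>6 D:9>7)
P2 drop S (Q beats it: A:7>2 B:12>1 C:8>5 D:9>2)
P1 drop D (C beats it: P:3>2 Q:11>9)
P1→{A,B,C} P2→{P,Q}

Survivors P1:{A,B,C} P2:{P,Q}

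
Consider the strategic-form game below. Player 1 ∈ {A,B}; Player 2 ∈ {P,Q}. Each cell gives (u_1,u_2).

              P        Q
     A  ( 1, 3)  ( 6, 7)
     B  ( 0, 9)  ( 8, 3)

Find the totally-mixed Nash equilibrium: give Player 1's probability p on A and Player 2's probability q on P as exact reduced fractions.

P1 indiff ⇒ q·1+(1-q)·6 = q·0+(1-q)·8 ⇒ q(1) = (1-q)(2) ⇒ q = 2/3
P2 indiff ⇒ p·3+(1-p)·9 = p·7+(1-p)·3 ⇒ p(-4) = (1-p)(-6) ⇒ p = 3/5

P1 mixes 3/5 on A; P2 mixes 2/3 on P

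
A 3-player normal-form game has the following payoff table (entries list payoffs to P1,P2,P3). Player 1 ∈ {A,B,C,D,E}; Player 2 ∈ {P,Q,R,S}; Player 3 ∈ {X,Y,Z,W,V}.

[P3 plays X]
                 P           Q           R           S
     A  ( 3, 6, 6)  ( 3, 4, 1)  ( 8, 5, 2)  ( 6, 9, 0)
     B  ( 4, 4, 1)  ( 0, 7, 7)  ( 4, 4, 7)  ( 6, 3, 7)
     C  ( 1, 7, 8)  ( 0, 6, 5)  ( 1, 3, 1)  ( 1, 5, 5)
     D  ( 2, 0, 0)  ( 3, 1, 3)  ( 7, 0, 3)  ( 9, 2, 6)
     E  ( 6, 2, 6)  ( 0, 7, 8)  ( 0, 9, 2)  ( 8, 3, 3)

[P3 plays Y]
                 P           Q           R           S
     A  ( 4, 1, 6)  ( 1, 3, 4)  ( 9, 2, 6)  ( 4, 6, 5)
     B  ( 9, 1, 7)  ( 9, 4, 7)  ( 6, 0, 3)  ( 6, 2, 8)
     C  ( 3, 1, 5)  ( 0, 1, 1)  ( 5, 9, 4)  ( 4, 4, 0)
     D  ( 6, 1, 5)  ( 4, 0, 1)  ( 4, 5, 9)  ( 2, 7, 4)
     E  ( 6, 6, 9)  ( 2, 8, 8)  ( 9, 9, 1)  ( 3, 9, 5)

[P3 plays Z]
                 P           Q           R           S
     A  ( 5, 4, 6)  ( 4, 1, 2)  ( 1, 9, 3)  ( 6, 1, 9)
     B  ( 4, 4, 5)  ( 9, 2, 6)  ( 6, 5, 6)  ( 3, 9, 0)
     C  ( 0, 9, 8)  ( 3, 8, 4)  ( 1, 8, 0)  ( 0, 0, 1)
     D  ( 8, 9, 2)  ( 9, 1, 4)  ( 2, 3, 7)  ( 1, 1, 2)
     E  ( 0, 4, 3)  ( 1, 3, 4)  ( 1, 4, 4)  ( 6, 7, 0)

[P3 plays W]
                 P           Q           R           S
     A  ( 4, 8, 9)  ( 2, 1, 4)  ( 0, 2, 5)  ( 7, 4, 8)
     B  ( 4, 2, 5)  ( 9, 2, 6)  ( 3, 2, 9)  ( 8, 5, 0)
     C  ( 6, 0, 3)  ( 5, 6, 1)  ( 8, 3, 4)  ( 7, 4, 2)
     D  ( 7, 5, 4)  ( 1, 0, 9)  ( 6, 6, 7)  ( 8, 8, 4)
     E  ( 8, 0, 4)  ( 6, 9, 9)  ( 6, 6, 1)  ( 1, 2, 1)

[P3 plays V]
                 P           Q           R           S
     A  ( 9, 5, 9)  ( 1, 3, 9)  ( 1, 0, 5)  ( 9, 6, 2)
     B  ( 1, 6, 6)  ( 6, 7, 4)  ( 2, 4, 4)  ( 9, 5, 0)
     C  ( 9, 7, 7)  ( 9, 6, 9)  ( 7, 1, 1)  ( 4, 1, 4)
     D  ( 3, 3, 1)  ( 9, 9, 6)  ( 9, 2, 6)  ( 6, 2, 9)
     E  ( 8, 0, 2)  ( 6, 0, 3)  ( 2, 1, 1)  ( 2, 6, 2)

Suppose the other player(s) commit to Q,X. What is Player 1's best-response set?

u_1(A vs Q,X) = 3
u_1(B vs Q,X) = 0
u_1(C vs Q,X) = 0
u_1(D vs Q,X) = 3
u_1(E vs Q,X) = 0
max payoff 3 at {A,D}

P1 best: {A,D}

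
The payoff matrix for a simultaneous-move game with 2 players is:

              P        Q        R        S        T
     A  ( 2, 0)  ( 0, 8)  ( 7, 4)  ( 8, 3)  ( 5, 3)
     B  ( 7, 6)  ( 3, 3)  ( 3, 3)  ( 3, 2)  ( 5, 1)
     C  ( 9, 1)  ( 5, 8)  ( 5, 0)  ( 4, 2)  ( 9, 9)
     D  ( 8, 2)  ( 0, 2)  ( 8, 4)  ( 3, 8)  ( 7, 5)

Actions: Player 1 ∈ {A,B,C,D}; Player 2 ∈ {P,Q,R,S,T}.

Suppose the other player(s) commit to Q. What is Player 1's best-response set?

BR_1 = {C}

u_1(A vs Q) = 0
u_1(B vs Q) = 3
u_1(C vs Q) = 5
u_1(D vs Q) = 0
max payoff 5 at {C}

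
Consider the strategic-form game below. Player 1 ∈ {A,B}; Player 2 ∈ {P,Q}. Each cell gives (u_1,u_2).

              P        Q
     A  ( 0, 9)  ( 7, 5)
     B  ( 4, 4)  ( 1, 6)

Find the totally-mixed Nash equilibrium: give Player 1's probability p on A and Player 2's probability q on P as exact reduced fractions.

P1 indiff ⇒ q·0+(1-q)·7 = q·4+(1-q)·1 ⇒ q(-4) = (1-q)(-6) ⇒ q = 3/5
P2 indiff ⇒ p·9+(1-p)·4 = p·5+(1-p)·6 ⇒ p(4) = (1-p)(2) ⇒ p = 1/3

(p,q) = (1/3, 3/5)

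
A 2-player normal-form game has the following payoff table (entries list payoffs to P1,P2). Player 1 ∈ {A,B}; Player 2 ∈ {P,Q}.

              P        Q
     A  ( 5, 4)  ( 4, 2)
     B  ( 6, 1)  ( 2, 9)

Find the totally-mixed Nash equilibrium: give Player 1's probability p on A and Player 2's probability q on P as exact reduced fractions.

P1 mixes 4/5 on A; P2 mixes 2/3 on P

P1 indiff ⇒ q·5+(1-q)·4 = q·6+(1-q)·2 ⇒ q(-1) = (1-q)(-2) ⇒ q = 2/3
P2 indiff ⇒ p·4+(1-p)·1 = p·2+(1-p)·9 ⇒ p(2) = (1-p)(8) ⇒ p = 4/5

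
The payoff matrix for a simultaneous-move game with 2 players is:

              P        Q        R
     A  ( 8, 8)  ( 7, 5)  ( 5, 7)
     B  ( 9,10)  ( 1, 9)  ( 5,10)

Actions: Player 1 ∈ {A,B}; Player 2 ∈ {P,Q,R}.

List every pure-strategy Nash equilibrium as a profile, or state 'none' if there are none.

PSNE = {(B,P), (B,R)}

(A,P): not NE [P1→B gives 9>8]
(A,Q): not NE [P2→P gives 8>5]
(A,R): not NE [P2→P gives 8>7]
(B,P): NE
(B,Q): not NE [P1→A gives 7>1; P2→R gives 10>9]
(B,R): NE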